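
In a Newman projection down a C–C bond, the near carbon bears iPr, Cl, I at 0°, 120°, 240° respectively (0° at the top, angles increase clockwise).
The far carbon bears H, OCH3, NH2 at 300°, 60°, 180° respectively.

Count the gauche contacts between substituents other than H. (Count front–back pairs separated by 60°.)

Non-H gauche pairs: iPr(0°)/OCH3(60°); Cl(120°)/OCH3(60°); Cl(120°)/NH2(180°); I(240°)/NH2(180°) — 4 interactions.

4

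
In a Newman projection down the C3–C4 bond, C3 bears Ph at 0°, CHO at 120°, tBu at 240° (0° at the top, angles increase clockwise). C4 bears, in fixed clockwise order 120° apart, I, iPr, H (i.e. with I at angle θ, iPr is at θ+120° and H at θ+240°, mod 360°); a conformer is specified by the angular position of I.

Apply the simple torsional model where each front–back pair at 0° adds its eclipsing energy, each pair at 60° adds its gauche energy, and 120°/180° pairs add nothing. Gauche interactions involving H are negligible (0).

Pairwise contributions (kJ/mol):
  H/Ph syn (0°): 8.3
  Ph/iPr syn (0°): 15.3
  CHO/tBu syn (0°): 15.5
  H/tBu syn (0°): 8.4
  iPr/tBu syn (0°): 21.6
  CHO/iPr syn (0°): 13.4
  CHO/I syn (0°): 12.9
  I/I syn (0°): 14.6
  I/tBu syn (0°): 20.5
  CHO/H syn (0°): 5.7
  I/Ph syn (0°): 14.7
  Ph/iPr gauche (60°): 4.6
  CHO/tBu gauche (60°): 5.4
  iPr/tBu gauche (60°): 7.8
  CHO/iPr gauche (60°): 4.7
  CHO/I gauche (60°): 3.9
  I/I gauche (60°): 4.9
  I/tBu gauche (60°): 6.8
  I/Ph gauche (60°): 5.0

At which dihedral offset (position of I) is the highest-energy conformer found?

120°

I at 0° (eclipsed): Ph(0°)/I(0°) eclipsed 14.7; CHO(120°)/iPr(120°) eclipsed 13.4; tBu(240°)/H(240°) eclipsed 8.4 → 36.5 kJ/mol.
I at 60° (staggered): Ph(0°)/I(60°) gauche 5.0; CHO(120°)/I(60°) gauche 3.9; CHO(120°)/iPr(180°) gauche 4.7; tBu(240°)/iPr(180°) gauche 7.8 → 21.4 kJ/mol.
I at 120° (eclipsed): Ph(0°)/H(0°) eclipsed 8.3; CHO(120°)/I(120°) eclipsed 12.9; tBu(240°)/iPr(240°) eclipsed 21.6 → 42.8 kJ/mol.
I at 180° (staggered): Ph(0°)/iPr(300°) gauche 4.6; CHO(120°)/I(180°) gauche 3.9; tBu(240°)/I(180°) gauche 6.8; tBu(240°)/iPr(300°) gauche 7.8 → 23.1 kJ/mol.
I at 240° (eclipsed): Ph(0°)/iPr(0°) eclipsed 15.3; CHO(120°)/H(120°) eclipsed 5.7; tBu(240°)/I(240°) eclipsed 20.5 → 41.5 kJ/mol.
I at 300° (staggered): Ph(0°)/I(300°) gauche 5.0; Ph(0°)/iPr(60°) gauche 4.6; CHO(120°)/iPr(60°) gauche 4.7; tBu(240°)/I(300°) gauche 6.8 → 21.1 kJ/mol.
The maximum (42.8 kJ/mol) occurs with I at 120°.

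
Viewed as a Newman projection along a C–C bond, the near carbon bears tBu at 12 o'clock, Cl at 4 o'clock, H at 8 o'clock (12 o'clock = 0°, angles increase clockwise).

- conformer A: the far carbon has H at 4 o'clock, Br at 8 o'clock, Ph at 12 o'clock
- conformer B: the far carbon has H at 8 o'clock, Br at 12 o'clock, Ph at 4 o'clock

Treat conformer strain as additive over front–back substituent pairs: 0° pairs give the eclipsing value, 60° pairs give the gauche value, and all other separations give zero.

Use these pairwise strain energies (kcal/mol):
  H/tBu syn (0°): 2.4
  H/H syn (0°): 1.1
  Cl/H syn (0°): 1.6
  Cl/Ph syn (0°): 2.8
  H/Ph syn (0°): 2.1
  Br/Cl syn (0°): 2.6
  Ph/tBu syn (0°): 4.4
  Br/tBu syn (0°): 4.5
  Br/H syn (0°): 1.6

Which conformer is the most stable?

A

A (eclipsed): tBu–Ph eclipsed, Cl–H eclipsed, H–Br eclipsed; 4.4 + 1.6 + 1.6 = 7.6 kcal/mol.
B (eclipsed): tBu–Br eclipsed, Cl–Ph eclipsed, H–H eclipsed; 4.5 + 2.8 + 1.1 = 8.4 kcal/mol.
A has the lowest total (7.6 kcal/mol).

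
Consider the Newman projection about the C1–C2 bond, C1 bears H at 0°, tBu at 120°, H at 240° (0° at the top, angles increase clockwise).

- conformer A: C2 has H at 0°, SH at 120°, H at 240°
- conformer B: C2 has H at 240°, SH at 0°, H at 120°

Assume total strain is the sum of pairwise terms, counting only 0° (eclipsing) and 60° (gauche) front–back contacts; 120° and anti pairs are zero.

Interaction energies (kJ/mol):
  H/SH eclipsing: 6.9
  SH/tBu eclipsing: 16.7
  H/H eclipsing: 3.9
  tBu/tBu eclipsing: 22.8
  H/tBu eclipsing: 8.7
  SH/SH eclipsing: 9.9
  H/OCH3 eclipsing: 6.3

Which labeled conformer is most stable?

A is eclipsed. H at 0° is eclipsed with H at 0° (3.9); tBu at 120° is eclipsed with SH at 120° (16.7); H at 240° is eclipsed with H at 240° (3.9). Total 24.5 kJ/mol.
B is eclipsed. H at 0° is eclipsed with SH at 0° (6.9); tBu at 120° is eclipsed with H at 120° (8.7); H at 240° is eclipsed with H at 240° (3.9). Total 19.5 kJ/mol.
B has the lowest total (19.5 kJ/mol).

B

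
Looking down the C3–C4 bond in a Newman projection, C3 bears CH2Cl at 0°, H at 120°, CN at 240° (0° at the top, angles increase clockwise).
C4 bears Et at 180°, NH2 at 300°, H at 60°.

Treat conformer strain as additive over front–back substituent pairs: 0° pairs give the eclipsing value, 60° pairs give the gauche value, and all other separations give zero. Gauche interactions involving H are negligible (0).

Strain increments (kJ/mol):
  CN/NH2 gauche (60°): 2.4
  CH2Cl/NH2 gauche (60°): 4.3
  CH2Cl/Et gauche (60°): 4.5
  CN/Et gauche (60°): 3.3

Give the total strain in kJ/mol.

This conformer (staggered): CH2Cl–NH2 gauche, CN–Et gauche, CN–NH2 gauche; 4.3 + 3.3 + 2.4 = 10.0 kJ/mol.

10.0 kJ/mol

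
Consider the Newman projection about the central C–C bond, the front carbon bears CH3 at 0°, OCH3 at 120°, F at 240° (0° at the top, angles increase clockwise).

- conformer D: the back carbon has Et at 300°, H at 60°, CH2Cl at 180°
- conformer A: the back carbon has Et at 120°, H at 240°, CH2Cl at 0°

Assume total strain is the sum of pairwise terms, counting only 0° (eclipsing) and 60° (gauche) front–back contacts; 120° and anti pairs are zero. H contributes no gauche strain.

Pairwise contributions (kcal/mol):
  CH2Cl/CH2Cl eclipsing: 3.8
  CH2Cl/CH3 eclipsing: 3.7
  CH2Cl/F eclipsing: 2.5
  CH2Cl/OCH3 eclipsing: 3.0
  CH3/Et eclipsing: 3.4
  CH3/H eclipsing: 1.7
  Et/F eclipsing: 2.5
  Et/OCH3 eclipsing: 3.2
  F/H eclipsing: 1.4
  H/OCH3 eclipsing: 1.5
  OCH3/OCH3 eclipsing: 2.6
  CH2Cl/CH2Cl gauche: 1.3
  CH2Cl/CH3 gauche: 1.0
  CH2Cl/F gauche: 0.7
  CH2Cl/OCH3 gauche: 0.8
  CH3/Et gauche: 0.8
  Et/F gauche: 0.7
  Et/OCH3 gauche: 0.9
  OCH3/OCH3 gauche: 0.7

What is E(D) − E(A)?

-5.3 kcal/mol

D (staggered): CH3(0°)/Et(300°) gauche 0.8; OCH3(120°)/CH2Cl(180°) gauche 0.8; F(240°)/Et(300°) gauche 0.7; F(240°)/CH2Cl(180°) gauche 0.7 → 3.0 kcal/mol.
A (eclipsed): CH3(0°)/CH2Cl(0°) eclipsed 3.7; OCH3(120°)/Et(120°) eclipsed 3.2; F(240°)/H(240°) eclipsed 1.4 → 8.3 kcal/mol.
E(D) − E(A) = 3.0 − 8.3 = -5.3 kcal/mol.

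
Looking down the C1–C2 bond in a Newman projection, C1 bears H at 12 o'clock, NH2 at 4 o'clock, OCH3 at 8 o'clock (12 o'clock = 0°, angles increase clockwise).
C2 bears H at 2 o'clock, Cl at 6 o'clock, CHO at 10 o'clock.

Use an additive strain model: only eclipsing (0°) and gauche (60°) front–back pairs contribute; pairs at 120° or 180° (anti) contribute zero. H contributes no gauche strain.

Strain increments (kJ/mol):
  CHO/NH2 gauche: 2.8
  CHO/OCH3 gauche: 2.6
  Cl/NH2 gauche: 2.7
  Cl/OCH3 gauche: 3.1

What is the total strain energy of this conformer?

This conformer (staggered): NH2(120°)/Cl(180°) gauche 2.7; OCH3(240°)/Cl(180°) gauche 3.1; OCH3(240°)/CHO(300°) gauche 2.6 → 8.4 kJ/mol.

8.4 kJ/mol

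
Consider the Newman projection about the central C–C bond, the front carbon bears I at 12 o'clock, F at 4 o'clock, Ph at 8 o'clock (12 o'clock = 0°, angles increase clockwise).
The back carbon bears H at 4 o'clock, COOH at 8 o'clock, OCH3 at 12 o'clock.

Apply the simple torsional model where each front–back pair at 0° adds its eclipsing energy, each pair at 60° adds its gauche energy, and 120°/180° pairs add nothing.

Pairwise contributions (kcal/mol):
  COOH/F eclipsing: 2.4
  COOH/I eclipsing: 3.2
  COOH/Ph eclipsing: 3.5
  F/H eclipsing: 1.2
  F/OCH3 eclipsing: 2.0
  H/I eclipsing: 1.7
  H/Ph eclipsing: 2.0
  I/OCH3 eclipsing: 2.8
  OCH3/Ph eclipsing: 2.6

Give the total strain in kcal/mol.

7.5 kcal/mol

This conformer (eclipsed): I(0°)/OCH3(0°) eclipsed 2.8; F(120°)/H(120°) eclipsed 1.2; Ph(240°)/COOH(240°) eclipsed 3.5 → 7.5 kcal/mol.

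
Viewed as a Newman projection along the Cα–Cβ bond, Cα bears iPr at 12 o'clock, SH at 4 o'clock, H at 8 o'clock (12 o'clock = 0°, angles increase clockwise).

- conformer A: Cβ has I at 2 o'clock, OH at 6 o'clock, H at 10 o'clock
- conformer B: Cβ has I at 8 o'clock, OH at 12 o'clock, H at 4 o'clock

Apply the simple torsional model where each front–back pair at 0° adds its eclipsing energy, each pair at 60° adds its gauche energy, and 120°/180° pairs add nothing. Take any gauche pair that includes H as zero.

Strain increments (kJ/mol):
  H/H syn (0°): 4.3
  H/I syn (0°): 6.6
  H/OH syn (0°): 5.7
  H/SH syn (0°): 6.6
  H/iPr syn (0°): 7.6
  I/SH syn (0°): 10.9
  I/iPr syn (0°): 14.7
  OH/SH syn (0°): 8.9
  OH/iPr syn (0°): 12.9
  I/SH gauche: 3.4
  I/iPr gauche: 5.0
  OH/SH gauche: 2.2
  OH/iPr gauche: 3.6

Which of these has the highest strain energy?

A (staggered): iPr–I gauche, SH–I gauche, SH–OH gauche; 5.0 + 3.4 + 2.2 = 10.6 kJ/mol.
B (eclipsed): iPr–OH eclipsed, SH–H eclipsed, H–I eclipsed; 12.9 + 6.6 + 6.6 = 26.1 kJ/mol.
B has the highest total (26.1 kJ/mol).

B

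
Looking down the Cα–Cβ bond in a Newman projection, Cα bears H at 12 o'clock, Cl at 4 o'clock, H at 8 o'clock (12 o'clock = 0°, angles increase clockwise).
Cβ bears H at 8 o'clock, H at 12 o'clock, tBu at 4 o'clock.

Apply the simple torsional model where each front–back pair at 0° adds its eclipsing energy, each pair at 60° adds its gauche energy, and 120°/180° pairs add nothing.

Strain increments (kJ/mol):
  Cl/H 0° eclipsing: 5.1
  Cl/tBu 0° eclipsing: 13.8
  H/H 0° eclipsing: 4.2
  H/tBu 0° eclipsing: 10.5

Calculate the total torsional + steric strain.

This conformer (eclipsed): H(0°)/H(0°) eclipsed 4.2; Cl(120°)/tBu(120°) eclipsed 13.8; H(240°)/H(240°) eclipsed 4.2 → 22.2 kJ/mol.

22.2 kJ/mol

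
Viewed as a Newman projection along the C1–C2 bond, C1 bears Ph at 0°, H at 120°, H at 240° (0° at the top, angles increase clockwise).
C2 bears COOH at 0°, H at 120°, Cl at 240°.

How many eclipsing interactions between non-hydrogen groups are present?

Non-H eclipsing pairs: Ph(0°)/COOH(0°) — 1 interaction.

1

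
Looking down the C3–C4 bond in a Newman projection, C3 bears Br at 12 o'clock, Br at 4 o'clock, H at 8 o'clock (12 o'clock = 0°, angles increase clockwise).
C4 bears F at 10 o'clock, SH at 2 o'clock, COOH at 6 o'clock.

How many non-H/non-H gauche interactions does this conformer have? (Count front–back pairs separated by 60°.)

4

Non-H gauche pairs: Br(0°)/F(300°); Br(0°)/SH(60°); Br(120°)/SH(60°); Br(120°)/COOH(180°) — 4 interactions.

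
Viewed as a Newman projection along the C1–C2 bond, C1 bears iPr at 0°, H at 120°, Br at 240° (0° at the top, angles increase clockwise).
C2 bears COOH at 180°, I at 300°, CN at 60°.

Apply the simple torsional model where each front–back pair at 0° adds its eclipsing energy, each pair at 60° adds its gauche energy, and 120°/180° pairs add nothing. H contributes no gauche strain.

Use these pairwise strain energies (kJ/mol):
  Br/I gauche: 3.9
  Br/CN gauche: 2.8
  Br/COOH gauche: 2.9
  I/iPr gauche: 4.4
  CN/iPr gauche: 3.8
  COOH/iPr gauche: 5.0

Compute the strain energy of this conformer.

This conformer is staggered. iPr at 0° is gauche with I at 300° (4.4); iPr at 0° is gauche with CN at 60° (3.8); Br at 240° is gauche with COOH at 180° (2.9); Br at 240° is gauche with I at 300° (3.9). Total 15.0 kJ/mol.

15.0 kJ/mol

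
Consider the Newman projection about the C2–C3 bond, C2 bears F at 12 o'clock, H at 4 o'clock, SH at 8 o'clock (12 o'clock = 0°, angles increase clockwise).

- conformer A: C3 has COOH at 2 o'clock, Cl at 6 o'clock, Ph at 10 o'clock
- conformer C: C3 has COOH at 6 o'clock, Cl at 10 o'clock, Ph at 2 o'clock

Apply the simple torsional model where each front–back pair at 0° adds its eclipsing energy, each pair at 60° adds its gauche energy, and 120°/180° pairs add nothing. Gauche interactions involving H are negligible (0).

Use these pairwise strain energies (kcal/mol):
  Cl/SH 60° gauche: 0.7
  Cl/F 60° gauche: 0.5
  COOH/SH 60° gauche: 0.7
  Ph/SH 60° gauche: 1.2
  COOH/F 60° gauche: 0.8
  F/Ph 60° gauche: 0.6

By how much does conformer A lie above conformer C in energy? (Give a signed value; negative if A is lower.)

+0.8 kcal/mol

A (staggered): F–COOH gauche, F–Ph gauche, SH–Cl gauche, SH–Ph gauche; 0.8 + 0.6 + 0.7 + 1.2 = 3.3 kcal/mol.
C (staggered): F–Cl gauche, F–Ph gauche, SH–COOH gauche, SH–Cl gauche; 0.5 + 0.6 + 0.7 + 0.7 = 2.5 kcal/mol.
E(A) − E(C) = 3.3 − 2.5 = +0.8 kcal/mol.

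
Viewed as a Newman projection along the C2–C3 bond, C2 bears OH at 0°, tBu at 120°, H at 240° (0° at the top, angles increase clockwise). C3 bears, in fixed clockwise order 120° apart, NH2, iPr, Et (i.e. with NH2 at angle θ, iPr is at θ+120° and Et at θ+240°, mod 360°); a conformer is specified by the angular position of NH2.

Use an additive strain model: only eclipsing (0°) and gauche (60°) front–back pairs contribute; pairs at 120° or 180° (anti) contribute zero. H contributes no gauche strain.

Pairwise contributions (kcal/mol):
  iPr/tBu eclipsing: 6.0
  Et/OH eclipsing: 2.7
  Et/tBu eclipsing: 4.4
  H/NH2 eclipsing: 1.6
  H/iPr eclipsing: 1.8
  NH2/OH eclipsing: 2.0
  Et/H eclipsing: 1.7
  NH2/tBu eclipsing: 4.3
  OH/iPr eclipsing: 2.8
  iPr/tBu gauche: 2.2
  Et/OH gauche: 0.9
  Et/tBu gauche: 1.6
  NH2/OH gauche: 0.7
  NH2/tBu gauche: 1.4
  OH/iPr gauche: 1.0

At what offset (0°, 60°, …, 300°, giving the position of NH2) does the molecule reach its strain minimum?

NH2 at 0° (eclipsed): OH(0°)/NH2(0°) eclipsed 2.0; tBu(120°)/iPr(120°) eclipsed 6.0; H(240°)/Et(240°) eclipsed 1.7 → 9.7 kcal/mol.
NH2 at 60° (staggered): OH(0°)/NH2(60°) gauche 0.7; OH(0°)/Et(300°) gauche 0.9; tBu(120°)/NH2(60°) gauche 1.4; tBu(120°)/iPr(180°) gauche 2.2 → 5.2 kcal/mol.
NH2 at 120° (eclipsed): OH(0°)/Et(0°) eclipsed 2.7; tBu(120°)/NH2(120°) eclipsed 4.3; H(240°)/iPr(240°) eclipsed 1.8 → 8.8 kcal/mol.
NH2 at 180° (staggered): OH(0°)/iPr(300°) gauche 1.0; OH(0°)/Et(60°) gauche 0.9; tBu(120°)/NH2(180°) gauche 1.4; tBu(120°)/Et(60°) gauche 1.6 → 4.9 kcal/mol.
NH2 at 240° (eclipsed): OH(0°)/iPr(0°) eclipsed 2.8; tBu(120°)/Et(120°) eclipsed 4.4; H(240°)/NH2(240°) eclipsed 1.6 → 8.8 kcal/mol.
NH2 at 300° (staggered): OH(0°)/NH2(300°) gauche 0.7; OH(0°)/iPr(60°) gauche 1.0; tBu(120°)/iPr(60°) gauche 2.2; tBu(120°)/Et(180°) gauche 1.6 → 5.5 kcal/mol.
The minimum (4.9 kcal/mol) occurs with NH2 at 180°.

180°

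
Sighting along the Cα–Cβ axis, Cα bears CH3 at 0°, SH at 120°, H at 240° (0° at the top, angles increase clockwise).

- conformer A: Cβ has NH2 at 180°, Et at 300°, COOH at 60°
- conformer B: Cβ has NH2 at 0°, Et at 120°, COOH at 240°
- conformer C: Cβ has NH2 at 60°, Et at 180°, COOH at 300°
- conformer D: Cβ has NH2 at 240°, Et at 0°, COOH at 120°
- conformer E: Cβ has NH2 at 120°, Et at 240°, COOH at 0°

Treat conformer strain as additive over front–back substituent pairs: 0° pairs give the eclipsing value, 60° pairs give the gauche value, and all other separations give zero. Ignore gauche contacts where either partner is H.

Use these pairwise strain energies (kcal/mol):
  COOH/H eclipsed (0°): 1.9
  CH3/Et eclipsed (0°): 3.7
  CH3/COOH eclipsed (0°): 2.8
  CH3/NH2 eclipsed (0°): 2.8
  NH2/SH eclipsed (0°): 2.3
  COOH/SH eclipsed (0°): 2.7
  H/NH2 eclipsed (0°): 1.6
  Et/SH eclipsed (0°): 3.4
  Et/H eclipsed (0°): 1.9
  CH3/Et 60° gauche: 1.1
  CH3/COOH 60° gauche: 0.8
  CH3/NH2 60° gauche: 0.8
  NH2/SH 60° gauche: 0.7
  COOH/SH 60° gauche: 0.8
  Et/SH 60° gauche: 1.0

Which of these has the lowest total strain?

C

A (staggered): CH3–Et gauche, CH3–COOH gauche, SH–NH2 gauche, SH–COOH gauche; 1.1 + 0.8 + 0.7 + 0.8 = 3.4 kcal/mol.
B (eclipsed): CH3–NH2 eclipsed, SH–Et eclipsed, H–COOH eclipsed; 2.8 + 3.4 + 1.9 = 8.1 kcal/mol.
C (staggered): CH3–NH2 gauche, CH3–COOH gauche, SH–NH2 gauche, SH–Et gauche; 0.8 + 0.8 + 0.7 + 1.0 = 3.3 kcal/mol.
D (eclipsed): CH3–Et eclipsed, SH–COOH eclipsed, H–NH2 eclipsed; 3.7 + 2.7 + 1.6 = 8.0 kcal/mol.
E (eclipsed): CH3–COOH eclipsed, SH–NH2 eclipsed, H–Et eclipsed; 2.8 + 2.3 + 1.9 = 7.0 kcal/mol.
C has the lowest total (3.3 kcal/mol).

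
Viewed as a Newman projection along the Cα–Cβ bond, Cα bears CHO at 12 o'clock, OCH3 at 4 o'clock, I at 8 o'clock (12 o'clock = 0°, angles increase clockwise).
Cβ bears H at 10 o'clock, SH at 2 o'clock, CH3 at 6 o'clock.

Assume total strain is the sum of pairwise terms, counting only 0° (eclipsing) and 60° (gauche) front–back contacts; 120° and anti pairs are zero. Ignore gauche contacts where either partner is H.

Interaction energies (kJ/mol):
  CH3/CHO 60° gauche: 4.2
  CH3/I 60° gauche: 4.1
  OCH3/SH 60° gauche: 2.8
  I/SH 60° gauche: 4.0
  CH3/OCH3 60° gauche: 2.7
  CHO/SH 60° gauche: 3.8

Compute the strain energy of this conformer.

13.4 kJ/mol

This conformer (staggered): CHO(0°)/SH(60°) gauche 3.8; OCH3(120°)/SH(60°) gauche 2.8; OCH3(120°)/CH3(180°) gauche 2.7; I(240°)/CH3(180°) gauche 4.1 → 13.4 kJ/mol.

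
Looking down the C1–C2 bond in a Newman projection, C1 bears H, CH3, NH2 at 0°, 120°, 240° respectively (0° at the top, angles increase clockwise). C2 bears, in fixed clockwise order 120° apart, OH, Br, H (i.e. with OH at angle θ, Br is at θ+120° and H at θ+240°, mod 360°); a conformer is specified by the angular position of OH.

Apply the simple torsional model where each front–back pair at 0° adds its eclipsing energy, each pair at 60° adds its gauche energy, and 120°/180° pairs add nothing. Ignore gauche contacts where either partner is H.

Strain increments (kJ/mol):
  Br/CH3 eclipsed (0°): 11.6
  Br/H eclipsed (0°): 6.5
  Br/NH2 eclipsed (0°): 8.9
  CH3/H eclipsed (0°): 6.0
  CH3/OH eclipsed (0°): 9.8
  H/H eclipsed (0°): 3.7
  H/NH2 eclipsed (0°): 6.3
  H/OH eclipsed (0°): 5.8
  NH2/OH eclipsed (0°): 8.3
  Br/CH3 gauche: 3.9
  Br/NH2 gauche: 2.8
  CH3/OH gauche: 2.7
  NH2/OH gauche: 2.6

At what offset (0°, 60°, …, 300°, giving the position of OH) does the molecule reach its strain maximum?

OH at 0° is eclipsed. H at 0° is eclipsed with OH at 0° (5.8); CH3 at 120° is eclipsed with Br at 120° (11.6); NH2 at 240° is eclipsed with H at 240° (6.3). Total 23.7 kJ/mol.
OH at 60° is staggered. CH3 at 120° is gauche with OH at 60° (2.7); CH3 at 120° is gauche with Br at 180° (3.9); NH2 at 240° is gauche with Br at 180° (2.8). Total 9.4 kJ/mol.
OH at 120° is eclipsed. H at 0° is eclipsed with H at 0° (3.7); CH3 at 120° is eclipsed with OH at 120° (9.8); NH2 at 240° is eclipsed with Br at 240° (8.9). Total 22.4 kJ/mol.
OH at 180° is staggered. CH3 at 120° is gauche with OH at 180° (2.7); NH2 at 240° is gauche with OH at 180° (2.6); NH2 at 240° is gauche with Br at 300° (2.8). Total 8.1 kJ/mol.
OH at 240° is eclipsed. H at 0° is eclipsed with Br at 0° (6.5); CH3 at 120° is eclipsed with H at 120° (6.0); NH2 at 240° is eclipsed with OH at 240° (8.3). Total 20.8 kJ/mol.
OH at 300° is staggered. CH3 at 120° is gauche with Br at 60° (3.9); NH2 at 240° is gauche with OH at 300° (2.6). Total 6.5 kJ/mol.
The maximum (23.7 kJ/mol) occurs with OH at 0°.

0°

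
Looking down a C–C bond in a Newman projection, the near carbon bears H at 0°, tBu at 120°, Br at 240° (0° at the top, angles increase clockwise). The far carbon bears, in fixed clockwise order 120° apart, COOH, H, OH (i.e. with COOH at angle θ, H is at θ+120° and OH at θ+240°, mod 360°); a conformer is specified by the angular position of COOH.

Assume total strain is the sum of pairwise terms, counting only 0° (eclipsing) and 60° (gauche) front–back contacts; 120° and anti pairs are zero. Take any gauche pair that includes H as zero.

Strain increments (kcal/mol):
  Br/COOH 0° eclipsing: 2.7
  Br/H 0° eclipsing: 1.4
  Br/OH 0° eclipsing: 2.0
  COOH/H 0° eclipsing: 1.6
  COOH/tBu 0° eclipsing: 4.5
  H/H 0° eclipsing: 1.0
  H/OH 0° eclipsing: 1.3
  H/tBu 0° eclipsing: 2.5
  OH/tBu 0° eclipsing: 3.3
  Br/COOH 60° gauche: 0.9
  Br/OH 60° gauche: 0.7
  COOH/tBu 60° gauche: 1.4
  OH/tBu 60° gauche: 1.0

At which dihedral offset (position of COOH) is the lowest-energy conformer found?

COOH at 0° is eclipsed. H at 0° is eclipsed with COOH at 0° (1.6); tBu at 120° is eclipsed with H at 120° (2.5); Br at 240° is eclipsed with OH at 240° (2.0). Total 6.1 kcal/mol.
COOH at 60° is staggered. tBu at 120° is gauche with COOH at 60° (1.4); Br at 240° is gauche with OH at 300° (0.7). Total 2.1 kcal/mol.
COOH at 120° is eclipsed. H at 0° is eclipsed with OH at 0° (1.3); tBu at 120° is eclipsed with COOH at 120° (4.5); Br at 240° is eclipsed with H at 240° (1.4). Total 7.2 kcal/mol.
COOH at 180° is staggered. tBu at 120° is gauche with COOH at 180° (1.4); tBu at 120° is gauche with OH at 60° (1.0); Br at 240° is gauche with COOH at 180° (0.9). Total 3.3 kcal/mol.
COOH at 240° is eclipsed. H at 0° is eclipsed with H at 0° (1.0); tBu at 120° is eclipsed with OH at 120° (3.3); Br at 240° is eclipsed with COOH at 240° (2.7). Total 7.0 kcal/mol.
COOH at 300° is staggered. tBu at 120° is gauche with OH at 180° (1.0); Br at 240° is gauche with COOH at 300° (0.9); Br at 240° is gauche with OH at 180° (0.7). Total 2.6 kcal/mol.
The minimum (2.1 kcal/mol) occurs with COOH at 60°.

60°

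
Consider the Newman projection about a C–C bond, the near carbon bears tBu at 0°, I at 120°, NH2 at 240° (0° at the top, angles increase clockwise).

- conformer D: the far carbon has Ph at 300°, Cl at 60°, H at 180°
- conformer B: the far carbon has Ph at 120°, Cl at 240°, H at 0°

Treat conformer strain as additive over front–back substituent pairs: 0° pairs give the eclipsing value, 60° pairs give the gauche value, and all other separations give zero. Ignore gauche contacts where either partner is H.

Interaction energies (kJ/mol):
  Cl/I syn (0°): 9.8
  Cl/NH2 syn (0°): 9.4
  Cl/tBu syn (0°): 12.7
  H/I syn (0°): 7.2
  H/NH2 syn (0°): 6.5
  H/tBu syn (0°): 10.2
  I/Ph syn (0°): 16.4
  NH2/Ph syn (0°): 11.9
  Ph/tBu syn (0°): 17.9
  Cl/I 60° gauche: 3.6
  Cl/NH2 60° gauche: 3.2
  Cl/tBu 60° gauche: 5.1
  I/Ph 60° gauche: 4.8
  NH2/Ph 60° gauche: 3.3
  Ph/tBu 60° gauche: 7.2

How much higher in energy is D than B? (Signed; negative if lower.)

D (staggered): tBu(0°)/Ph(300°) gauche 7.2; tBu(0°)/Cl(60°) gauche 5.1; I(120°)/Cl(60°) gauche 3.6; NH2(240°)/Ph(300°) gauche 3.3 → 19.2 kJ/mol.
B (eclipsed): tBu(0°)/H(0°) eclipsed 10.2; I(120°)/Ph(120°) eclipsed 16.4; NH2(240°)/Cl(240°) eclipsed 9.4 → 36.0 kJ/mol.
E(D) − E(B) = 19.2 − 36.0 = -16.8 kJ/mol.

-16.8 kJ/mol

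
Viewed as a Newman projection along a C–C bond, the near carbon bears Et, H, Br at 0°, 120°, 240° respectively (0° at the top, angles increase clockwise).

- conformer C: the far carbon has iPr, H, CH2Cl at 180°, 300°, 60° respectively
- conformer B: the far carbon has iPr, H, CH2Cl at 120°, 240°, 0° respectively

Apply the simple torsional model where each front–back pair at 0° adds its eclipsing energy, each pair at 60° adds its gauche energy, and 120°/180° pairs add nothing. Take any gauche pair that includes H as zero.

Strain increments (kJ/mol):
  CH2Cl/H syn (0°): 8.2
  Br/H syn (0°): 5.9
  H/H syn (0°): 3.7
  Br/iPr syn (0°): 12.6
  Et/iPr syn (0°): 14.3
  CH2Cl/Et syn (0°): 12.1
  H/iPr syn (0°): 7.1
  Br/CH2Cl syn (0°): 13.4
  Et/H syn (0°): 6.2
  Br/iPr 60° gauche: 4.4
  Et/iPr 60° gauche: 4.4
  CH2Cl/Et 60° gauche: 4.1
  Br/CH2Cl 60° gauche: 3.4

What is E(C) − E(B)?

-16.6 kJ/mol

C is staggered. Et at 0° is gauche with CH2Cl at 60° (4.1); Br at 240° is gauche with iPr at 180° (4.4). Total 8.5 kJ/mol.
B is eclipsed. Et at 0° is eclipsed with CH2Cl at 0° (12.1); H at 120° is eclipsed with iPr at 120° (7.1); Br at 240° is eclipsed with H at 240° (5.9). Total 25.1 kJ/mol.
E(C) − E(B) = 8.5 − 25.1 = -16.6 kJ/mol.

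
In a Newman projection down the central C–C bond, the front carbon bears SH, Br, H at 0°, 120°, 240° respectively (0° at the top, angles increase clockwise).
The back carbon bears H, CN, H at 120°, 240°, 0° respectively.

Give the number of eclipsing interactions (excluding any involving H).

Every eclipsing pair involves H, so the count is 0.

0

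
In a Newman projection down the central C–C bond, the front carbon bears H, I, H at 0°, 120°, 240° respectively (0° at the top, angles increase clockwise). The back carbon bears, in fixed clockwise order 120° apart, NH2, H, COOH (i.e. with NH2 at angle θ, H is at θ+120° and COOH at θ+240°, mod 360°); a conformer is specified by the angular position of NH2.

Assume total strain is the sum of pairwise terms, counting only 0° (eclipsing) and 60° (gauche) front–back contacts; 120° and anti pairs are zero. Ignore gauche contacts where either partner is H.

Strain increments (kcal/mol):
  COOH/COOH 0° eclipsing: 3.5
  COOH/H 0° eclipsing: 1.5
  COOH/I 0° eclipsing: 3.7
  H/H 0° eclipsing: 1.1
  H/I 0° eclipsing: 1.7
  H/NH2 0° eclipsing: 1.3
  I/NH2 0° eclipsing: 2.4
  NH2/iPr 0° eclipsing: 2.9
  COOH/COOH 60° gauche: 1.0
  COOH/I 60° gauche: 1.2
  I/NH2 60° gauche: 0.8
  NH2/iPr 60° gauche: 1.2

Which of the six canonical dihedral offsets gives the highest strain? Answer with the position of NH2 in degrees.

240°

NH2 at 0° (eclipsed): H–NH2 eclipsed, I–H eclipsed, H–COOH eclipsed; 1.3 + 1.7 + 1.5 = 4.5 kcal/mol.
NH2 at 60° (staggered): I–NH2 gauche; 0.8 = 0.8 kcal/mol.
NH2 at 120° (eclipsed): H–COOH eclipsed, I–NH2 eclipsed, H–H eclipsed; 1.5 + 2.4 + 1.1 = 5.0 kcal/mol.
NH2 at 180° (staggered): I–NH2 gauche, I–COOH gauche; 0.8 + 1.2 = 2.0 kcal/mol.
NH2 at 240° (eclipsed): H–H eclipsed, I–COOH eclipsed, H–NH2 eclipsed; 1.1 + 3.7 + 1.3 = 6.1 kcal/mol.
NH2 at 300° (staggered): I–COOH gauche; 1.2 = 1.2 kcal/mol.
The maximum (6.1 kcal/mol) occurs with NH2 at 240°.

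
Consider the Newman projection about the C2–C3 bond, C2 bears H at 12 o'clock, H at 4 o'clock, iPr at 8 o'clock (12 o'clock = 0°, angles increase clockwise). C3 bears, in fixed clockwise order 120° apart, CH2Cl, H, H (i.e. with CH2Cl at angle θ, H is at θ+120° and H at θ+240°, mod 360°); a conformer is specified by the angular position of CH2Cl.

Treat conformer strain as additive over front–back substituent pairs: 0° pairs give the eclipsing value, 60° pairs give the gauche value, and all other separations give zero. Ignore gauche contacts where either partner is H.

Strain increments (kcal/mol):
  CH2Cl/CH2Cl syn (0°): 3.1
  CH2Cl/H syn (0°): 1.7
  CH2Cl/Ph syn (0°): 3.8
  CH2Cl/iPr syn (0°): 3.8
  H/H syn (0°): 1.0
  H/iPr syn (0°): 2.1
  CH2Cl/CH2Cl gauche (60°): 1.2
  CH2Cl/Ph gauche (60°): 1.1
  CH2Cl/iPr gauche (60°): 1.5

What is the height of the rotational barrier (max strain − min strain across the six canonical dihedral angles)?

5.8 kcal/mol

CH2Cl at 0° (eclipsed): H–CH2Cl eclipsed, H–H eclipsed, iPr–H eclipsed; 1.7 + 1.0 + 2.1 = 4.8 kcal/mol.
CH2Cl at 60° (staggered): no non-H gauche contacts → 0.0 kcal/mol.
CH2Cl at 120° (eclipsed): H–H eclipsed, H–CH2Cl eclipsed, iPr–H eclipsed; 1.0 + 1.7 + 2.1 = 4.8 kcal/mol.
CH2Cl at 180° (staggered): iPr–CH2Cl gauche; 1.5 = 1.5 kcal/mol.
CH2Cl at 240° (eclipsed): H–H eclipsed, H–H eclipsed, iPr–CH2Cl eclipsed; 1.0 + 1.0 + 3.8 = 5.8 kcal/mol.
CH2Cl at 300° (staggered): iPr–CH2Cl gauche; 1.5 = 1.5 kcal/mol.
Max at 240° (5.8 kcal/mol), min at 60° (0.0 kcal/mol); barrier = 5.8 kcal/mol.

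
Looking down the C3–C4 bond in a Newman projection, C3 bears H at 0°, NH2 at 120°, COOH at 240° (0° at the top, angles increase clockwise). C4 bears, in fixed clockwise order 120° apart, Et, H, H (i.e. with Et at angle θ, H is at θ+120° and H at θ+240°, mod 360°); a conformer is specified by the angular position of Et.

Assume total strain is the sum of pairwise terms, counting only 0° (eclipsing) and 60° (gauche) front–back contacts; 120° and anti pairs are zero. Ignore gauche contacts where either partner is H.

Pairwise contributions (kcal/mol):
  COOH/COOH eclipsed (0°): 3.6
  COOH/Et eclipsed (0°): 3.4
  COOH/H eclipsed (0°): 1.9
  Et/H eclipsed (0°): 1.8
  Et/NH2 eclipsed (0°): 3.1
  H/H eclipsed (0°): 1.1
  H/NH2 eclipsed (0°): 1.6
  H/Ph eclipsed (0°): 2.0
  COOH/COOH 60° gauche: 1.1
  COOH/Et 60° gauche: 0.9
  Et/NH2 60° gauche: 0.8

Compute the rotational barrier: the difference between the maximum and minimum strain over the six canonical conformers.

Et at 0° (eclipsed): H–Et eclipsed, NH2–H eclipsed, COOH–H eclipsed; 1.8 + 1.6 + 1.9 = 5.3 kcal/mol.
Et at 60° (staggered): NH2–Et gauche; 0.8 = 0.8 kcal/mol.
Et at 120° (eclipsed): H–H eclipsed, NH2–Et eclipsed, COOH–H eclipsed; 1.1 + 3.1 + 1.9 = 6.1 kcal/mol.
Et at 180° (staggered): NH2–Et gauche, COOH–Et gauche; 0.8 + 0.9 = 1.7 kcal/mol.
Et at 240° (eclipsed): H–H eclipsed, NH2–H eclipsed, COOH–Et eclipsed; 1.1 + 1.6 + 3.4 = 6.1 kcal/mol.
Et at 300° (staggered): COOH–Et gauche; 0.9 = 0.9 kcal/mol.
Max at 120° (6.1 kcal/mol), min at 60° (0.8 kcal/mol); barrier = 5.3 kcal/mol.

5.3 kcal/mol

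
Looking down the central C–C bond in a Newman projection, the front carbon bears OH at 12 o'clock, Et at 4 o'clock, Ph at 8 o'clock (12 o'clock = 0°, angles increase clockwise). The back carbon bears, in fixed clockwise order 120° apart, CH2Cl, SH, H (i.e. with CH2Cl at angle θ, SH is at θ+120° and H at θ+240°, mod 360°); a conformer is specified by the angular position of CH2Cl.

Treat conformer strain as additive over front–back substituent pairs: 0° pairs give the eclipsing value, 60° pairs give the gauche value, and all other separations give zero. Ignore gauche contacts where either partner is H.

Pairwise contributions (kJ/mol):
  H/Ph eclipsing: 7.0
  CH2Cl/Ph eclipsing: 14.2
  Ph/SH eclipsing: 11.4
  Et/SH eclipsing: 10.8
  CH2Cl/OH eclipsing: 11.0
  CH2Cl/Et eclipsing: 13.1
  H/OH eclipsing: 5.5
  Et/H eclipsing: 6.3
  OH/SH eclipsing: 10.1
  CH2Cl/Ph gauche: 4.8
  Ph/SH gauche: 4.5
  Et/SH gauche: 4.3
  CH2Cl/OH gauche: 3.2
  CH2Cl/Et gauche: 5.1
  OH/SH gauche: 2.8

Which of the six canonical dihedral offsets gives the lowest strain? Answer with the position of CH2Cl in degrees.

300°

CH2Cl at 0° is eclipsed. OH at 0° is eclipsed with CH2Cl at 0° (11.0); Et at 120° is eclipsed with SH at 120° (10.8); Ph at 240° is eclipsed with H at 240° (7.0). Total 28.8 kJ/mol.
CH2Cl at 60° is staggered. OH at 0° is gauche with CH2Cl at 60° (3.2); Et at 120° is gauche with CH2Cl at 60° (5.1); Et at 120° is gauche with SH at 180° (4.3); Ph at 240° is gauche with SH at 180° (4.5). Total 17.1 kJ/mol.
CH2Cl at 120° is eclipsed. OH at 0° is eclipsed with H at 0° (5.5); Et at 120° is eclipsed with CH2Cl at 120° (13.1); Ph at 240° is eclipsed with SH at 240° (11.4). Total 30.0 kJ/mol.
CH2Cl at 180° is staggered. OH at 0° is gauche with SH at 300° (2.8); Et at 120° is gauche with CH2Cl at 180° (5.1); Ph at 240° is gauche with CH2Cl at 180° (4.8); Ph at 240° is gauche with SH at 300° (4.5). Total 17.2 kJ/mol.
CH2Cl at 240° is eclipsed. OH at 0° is eclipsed with SH at 0° (10.1); Et at 120° is eclipsed with H at 120° (6.3); Ph at 240° is eclipsed with CH2Cl at 240° (14.2). Total 30.6 kJ/mol.
CH2Cl at 300° is staggered. OH at 0° is gauche with CH2Cl at 300° (3.2); OH at 0° is gauche with SH at 60° (2.8); Et at 120° is gauche with SH at 60° (4.3); Ph at 240° is gauche with CH2Cl at 300° (4.8). Total 15.1 kJ/mol.
The minimum (15.1 kJ/mol) occurs with CH2Cl at 300°.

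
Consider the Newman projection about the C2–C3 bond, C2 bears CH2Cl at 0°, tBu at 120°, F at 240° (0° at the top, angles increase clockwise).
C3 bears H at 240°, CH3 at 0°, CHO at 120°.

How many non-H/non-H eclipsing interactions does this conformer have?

2

Non-H eclipsing pairs: CH2Cl(0°)/CH3(0°); tBu(120°)/CHO(120°) — 2 interactions.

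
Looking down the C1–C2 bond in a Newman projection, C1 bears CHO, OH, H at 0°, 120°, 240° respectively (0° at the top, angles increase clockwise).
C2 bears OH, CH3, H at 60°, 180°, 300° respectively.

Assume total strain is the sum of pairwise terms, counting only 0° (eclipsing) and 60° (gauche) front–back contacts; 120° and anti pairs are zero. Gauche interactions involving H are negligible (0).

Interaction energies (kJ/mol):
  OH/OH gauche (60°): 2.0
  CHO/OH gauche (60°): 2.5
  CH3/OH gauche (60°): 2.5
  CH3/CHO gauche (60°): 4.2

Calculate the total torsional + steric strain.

7.0 kJ/mol

This conformer is staggered. CHO at 0° is gauche with OH at 60° (2.5); OH at 120° is gauche with OH at 60° (2.0); OH at 120° is gauche with CH3 at 180° (2.5). Total 7.0 kJ/mol.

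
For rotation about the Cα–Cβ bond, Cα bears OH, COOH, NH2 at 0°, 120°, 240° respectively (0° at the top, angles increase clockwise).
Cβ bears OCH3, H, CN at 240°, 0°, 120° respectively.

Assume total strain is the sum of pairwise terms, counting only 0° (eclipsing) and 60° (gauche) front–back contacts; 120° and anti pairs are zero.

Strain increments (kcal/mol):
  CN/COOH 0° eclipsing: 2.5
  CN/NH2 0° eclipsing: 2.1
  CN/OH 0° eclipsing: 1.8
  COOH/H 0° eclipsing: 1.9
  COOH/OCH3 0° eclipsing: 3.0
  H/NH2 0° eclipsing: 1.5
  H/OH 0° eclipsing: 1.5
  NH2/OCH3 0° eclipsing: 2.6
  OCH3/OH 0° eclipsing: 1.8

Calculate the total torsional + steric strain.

This conformer is eclipsed. OH at 0° is eclipsed with H at 0° (1.5); COOH at 120° is eclipsed with CN at 120° (2.5); NH2 at 240° is eclipsed with OCH3 at 240° (2.6). Total 6.6 kcal/mol.

6.6 kcal/mol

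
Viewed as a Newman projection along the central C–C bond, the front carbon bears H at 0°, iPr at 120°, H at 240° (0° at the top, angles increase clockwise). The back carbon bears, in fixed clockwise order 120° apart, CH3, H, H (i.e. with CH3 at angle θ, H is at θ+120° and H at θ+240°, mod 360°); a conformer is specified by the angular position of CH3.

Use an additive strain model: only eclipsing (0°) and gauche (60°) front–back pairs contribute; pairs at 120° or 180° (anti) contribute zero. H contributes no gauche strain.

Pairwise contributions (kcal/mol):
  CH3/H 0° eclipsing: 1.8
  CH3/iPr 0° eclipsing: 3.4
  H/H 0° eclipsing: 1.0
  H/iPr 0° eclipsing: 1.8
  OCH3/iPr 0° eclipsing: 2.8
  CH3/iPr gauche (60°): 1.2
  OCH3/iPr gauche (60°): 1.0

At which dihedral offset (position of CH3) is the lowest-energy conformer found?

300°

CH3 at 0° is eclipsed. H at 0° is eclipsed with CH3 at 0° (1.8); iPr at 120° is eclipsed with H at 120° (1.8); H at 240° is eclipsed with H at 240° (1.0). Total 4.6 kcal/mol.
CH3 at 60° is staggered. iPr at 120° is gauche with CH3 at 60° (1.2). Total 1.2 kcal/mol.
CH3 at 120° is eclipsed. H at 0° is eclipsed with H at 0° (1.0); iPr at 120° is eclipsed with CH3 at 120° (3.4); H at 240° is eclipsed with H at 240° (1.0). Total 5.4 kcal/mol.
CH3 at 180° is staggered. iPr at 120° is gauche with CH3 at 180° (1.2). Total 1.2 kcal/mol.
CH3 at 240° is eclipsed. H at 0° is eclipsed with H at 0° (1.0); iPr at 120° is eclipsed with H at 120° (1.8); H at 240° is eclipsed with CH3 at 240° (1.8). Total 4.6 kcal/mol.
CH3 at 300° (staggered): no non-H gauche contacts → 0.0 kcal/mol.
The minimum (0.0 kcal/mol) occurs with CH3 at 300°.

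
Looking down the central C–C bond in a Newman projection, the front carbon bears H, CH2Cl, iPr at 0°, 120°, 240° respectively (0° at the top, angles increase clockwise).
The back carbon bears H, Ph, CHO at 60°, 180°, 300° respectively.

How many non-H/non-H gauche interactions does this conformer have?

3

Non-H gauche pairs: CH2Cl(120°)/Ph(180°); iPr(240°)/Ph(180°); iPr(240°)/CHO(300°) — 3 interactions.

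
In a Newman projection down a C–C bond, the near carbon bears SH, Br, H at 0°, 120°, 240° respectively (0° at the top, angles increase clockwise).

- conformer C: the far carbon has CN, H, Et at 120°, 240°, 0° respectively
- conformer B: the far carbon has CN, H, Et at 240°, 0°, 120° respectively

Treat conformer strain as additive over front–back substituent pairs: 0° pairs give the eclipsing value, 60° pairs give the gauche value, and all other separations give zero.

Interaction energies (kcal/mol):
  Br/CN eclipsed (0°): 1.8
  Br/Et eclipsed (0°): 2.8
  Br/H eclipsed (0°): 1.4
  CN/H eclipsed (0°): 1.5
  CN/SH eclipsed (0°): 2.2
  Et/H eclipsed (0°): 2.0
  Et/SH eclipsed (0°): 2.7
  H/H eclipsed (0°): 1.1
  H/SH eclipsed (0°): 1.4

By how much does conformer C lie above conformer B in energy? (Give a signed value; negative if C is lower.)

-0.1 kcal/mol

C is eclipsed. SH at 0° is eclipsed with Et at 0° (2.7); Br at 120° is eclipsed with CN at 120° (1.8); H at 240° is eclipsed with H at 240° (1.1). Total 5.6 kcal/mol.
B is eclipsed. SH at 0° is eclipsed with H at 0° (1.4); Br at 120° is eclipsed with Et at 120° (2.8); H at 240° is eclipsed with CN at 240° (1.5). Total 5.7 kcal/mol.
E(C) − E(B) = 5.6 − 5.7 = -0.1 kcal/mol.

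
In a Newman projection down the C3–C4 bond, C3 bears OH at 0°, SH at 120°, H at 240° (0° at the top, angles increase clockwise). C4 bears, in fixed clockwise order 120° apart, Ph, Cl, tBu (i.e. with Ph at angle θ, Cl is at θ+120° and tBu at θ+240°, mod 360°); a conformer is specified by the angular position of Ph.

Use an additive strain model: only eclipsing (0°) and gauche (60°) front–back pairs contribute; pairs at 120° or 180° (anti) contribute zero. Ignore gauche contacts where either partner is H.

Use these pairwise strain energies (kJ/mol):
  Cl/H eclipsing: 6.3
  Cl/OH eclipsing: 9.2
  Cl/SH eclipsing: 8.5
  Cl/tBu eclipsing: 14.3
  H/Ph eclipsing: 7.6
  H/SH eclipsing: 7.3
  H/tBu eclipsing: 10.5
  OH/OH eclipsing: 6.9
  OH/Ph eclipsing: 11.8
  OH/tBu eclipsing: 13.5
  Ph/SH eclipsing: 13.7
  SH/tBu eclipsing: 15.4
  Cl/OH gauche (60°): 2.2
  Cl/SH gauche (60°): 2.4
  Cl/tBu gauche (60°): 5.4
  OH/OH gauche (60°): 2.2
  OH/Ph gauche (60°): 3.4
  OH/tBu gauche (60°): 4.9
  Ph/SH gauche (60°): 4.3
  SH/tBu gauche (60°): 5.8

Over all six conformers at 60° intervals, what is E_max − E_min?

Ph at 0° (eclipsed): OH–Ph eclipsed, SH–Cl eclipsed, H–tBu eclipsed; 11.8 + 8.5 + 10.5 = 30.8 kJ/mol.
Ph at 60° (staggered): OH–Ph gauche, OH–tBu gauche, SH–Ph gauche, SH–Cl gauche; 3.4 + 4.9 + 4.3 + 2.4 = 15.0 kJ/mol.
Ph at 120° (eclipsed): OH–tBu eclipsed, SH–Ph eclipsed, H–Cl eclipsed; 13.5 + 13.7 + 6.3 = 33.5 kJ/mol.
Ph at 180° (staggered): OH–Cl gauche, OH–tBu gauche, SH–Ph gauche, SH–tBu gauche; 2.2 + 4.9 + 4.3 + 5.8 = 17.2 kJ/mol.
Ph at 240° (eclipsed): OH–Cl eclipsed, SH–tBu eclipsed, H–Ph eclipsed; 9.2 + 15.4 + 7.6 = 32.2 kJ/mol.
Ph at 300° (staggered): OH–Ph gauche, OH–Cl gauche, SH–Cl gauche, SH–tBu gauche; 3.4 + 2.2 + 2.4 + 5.8 = 13.8 kJ/mol.
Max at 120° (33.5 kJ/mol), min at 300° (13.8 kJ/mol); barrier = 19.7 kJ/mol.

19.7 kJ/mol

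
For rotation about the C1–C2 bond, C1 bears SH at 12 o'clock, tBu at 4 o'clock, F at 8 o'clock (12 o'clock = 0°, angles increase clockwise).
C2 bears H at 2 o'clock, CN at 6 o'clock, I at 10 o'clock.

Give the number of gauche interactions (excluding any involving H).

4

Non-H gauche pairs: SH(0°)/I(300°); tBu(120°)/CN(180°); F(240°)/CN(180°); F(240°)/I(300°) — 4 interactions.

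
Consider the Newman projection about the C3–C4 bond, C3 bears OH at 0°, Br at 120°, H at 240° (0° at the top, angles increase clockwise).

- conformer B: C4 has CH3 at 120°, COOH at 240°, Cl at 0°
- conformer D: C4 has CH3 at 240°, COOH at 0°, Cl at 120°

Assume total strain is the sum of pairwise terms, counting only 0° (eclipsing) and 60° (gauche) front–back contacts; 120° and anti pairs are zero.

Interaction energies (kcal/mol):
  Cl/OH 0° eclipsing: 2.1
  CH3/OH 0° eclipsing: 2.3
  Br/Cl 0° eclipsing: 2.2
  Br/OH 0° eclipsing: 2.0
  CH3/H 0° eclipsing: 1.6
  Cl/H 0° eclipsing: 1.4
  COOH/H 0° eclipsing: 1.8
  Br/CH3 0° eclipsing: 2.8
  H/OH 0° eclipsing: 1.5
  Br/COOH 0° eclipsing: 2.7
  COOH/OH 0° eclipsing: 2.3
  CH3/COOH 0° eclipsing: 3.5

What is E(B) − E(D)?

B is eclipsed. OH at 0° is eclipsed with Cl at 0° (2.1); Br at 120° is eclipsed with CH3 at 120° (2.8); H at 240° is eclipsed with COOH at 240° (1.8). Total 6.7 kcal/mol.
D is eclipsed. OH at 0° is eclipsed with COOH at 0° (2.3); Br at 120° is eclipsed with Cl at 120° (2.2); H at 240° is eclipsed with CH3 at 240° (1.6). Total 6.1 kcal/mol.
E(B) − E(D) = 6.7 − 6.1 = +0.6 kcal/mol.

+0.6 kcal/mol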